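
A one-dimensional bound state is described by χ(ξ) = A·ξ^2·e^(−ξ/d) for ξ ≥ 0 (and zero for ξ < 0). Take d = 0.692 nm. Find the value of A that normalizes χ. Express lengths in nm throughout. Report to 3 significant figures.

A ≈ 2.90 nm^(-5/2)

Normalization requires ∫|χ|² dξ = 1, integrated from 0 to ∞.
With χ = A·ξ^2·e^(−ξ/d), the integral evaluates to A²·[3·d^5/4].
Hence A² = 1/[3·d^5/4].
Plugging in d = 0.692 yields A = 2.899.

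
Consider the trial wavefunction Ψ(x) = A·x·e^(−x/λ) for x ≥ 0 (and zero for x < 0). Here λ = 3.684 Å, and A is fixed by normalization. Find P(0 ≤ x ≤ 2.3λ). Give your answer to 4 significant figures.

The probability is P = ∫ |Ψ|² dx over [0, 2.3λ].
With A² fixed by ∫|Ψ|² = 1, i.e. A² = (λ^3/4)^(−1), substitute and integrate.
Let u = x/λ; then A² and the length scale cancel, so P = ∫_{0}^{2.3} u^2·e^(-2·u) du ÷ ∫_{0}^{∞} u^2·e^(-2·u) du.
An antiderivative of u^2·e^(-2·u) is -(2·u^2 + 2·u + 1)·e^(-2·u)/4; evaluating from 0 to 2.3 gives 1/4 - 809·e^(-23/5)/200, while the full integral is 1/4.
Taking the ratio, P = 0.83736.

P ≈ 0.8374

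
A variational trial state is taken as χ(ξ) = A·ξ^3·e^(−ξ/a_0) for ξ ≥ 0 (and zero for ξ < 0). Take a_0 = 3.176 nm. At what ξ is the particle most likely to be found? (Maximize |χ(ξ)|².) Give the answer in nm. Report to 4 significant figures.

Differentiate |χ(ξ)|² with respect to ξ and set to zero.
Solving yields ξ = 3·a_0.
With a_0 = 3.176, the most probable position is 9.5280 nm.

ξ ≈ 9.528 nm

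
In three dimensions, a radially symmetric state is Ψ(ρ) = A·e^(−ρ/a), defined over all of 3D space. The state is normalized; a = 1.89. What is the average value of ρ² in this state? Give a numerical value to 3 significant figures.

The expectation value is the |Ψ|²-weighted average of ρ^2: ∫ ρ^2|Ψ|² 4πρ² dρ.
With ∫₀^∞ ρ^4 e^(−αρ) dρ = 4!/α^5, since the A² factors cancel between numerator and denominator, ⟨ρ²⟩ = 3·a^2.
Putting a = 1.89 gives 10.72.

⟨ρ^2⟩ ≈ 10.7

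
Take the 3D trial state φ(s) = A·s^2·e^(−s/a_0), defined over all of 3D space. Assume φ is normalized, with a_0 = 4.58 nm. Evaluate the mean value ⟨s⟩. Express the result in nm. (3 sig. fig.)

⟨s⟩ ≈ 16.0 nm

The expectation value is the |φ|²-weighted average of s: ∫ s|φ|² 4πs² ds.
With ∫₀^∞ s^7 e^(−αs) ds = 7!/α^8, since the A² factors cancel between numerator and denominator, ⟨s⟩ = 7·a_0/2.
Putting a_0 = 4.58 gives 16.03.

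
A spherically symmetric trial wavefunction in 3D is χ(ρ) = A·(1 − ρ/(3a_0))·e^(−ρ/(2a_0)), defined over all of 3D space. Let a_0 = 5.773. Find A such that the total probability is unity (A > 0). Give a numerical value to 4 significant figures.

A ≈ 0.02491

We need A² ∫|f|² 4πρ² dρ = 1, taking the integral from 0 to ∞.
(Spherical symmetry: dV = 4πρ² dρ.)
The integral (without the A² prefactor) comes out to 8·π·a_0^3/3.
With a_0 = 5.773: A² = 0.00062041 and A = 0.024908.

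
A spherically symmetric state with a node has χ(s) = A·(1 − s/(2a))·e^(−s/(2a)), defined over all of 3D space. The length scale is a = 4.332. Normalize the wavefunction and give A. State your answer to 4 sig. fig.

Normalization requires ∫|χ|² 4πs² ds = 1, integrated from 0 to ∞.
Recall ∫₀^∞ s^m e^(−s/β) ds = m!·β^(m+1), the integral (without the A² prefactor) comes out to 8·π·a^3.
So A² = (8·π·a^3)^(−1).
Substituting a = 4.332 gives A² = 0.00048943, so A = 0.022123.

A ≈ 0.02212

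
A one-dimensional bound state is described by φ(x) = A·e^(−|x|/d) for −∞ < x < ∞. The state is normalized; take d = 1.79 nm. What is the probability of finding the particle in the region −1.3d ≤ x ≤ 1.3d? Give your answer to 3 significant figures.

P ≈ 0.926

The probability is P = ∫ |φ|² dx over [−1.3d, 1.3d].
With A² fixed by ∫|φ|² = 1, i.e. A² = (d)^(−1), substitute and integrate.
Both integrals are even about x = 0, so only the x ≥ 0 halves are needed (the factors of 2 cancel). In terms of u = x/d (A² and the length scale cancel between numerator and denominator), P = [∫_{0}^{1.3} e^(-2·u) du] / [∫_{0}^{∞} e^(-2·u) du].
Using ∫ e^(-2·u) du = -e^(-2·u)/2, the numerator is 1/2 - e^(-13/5)/2 and the denominator is 1/2.
The result is P = 0.9257.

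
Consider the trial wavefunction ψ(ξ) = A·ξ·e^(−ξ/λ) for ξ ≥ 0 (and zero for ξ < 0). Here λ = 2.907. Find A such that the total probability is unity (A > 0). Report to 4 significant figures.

We need A² ∫|f|² dξ = 1, taking the integral from 0 to ∞.
∫|ψ|² dξ = A²·(λ^3/4).
Setting this equal to 1 gives A² = 1/(λ^3/4).
Plugging in λ = 2.907 yields A = 0.40352.

A ≈ 0.4035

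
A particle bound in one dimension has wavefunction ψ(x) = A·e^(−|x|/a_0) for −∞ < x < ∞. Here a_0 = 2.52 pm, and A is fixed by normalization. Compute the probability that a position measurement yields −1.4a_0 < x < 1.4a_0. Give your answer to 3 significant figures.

P ≈ 0.939

P = ∫_{−1.4a_0}^{1.4a_0} |ψ(x)|² dx.
The normalization integral ∫|ψ|²dx over the whole domain equals a_0·A², and A² cancels in the ratio.
Both integrals are even about x = 0, so only the x ≥ 0 halves are needed (the factors of 2 cancel). Let u = x/a_0; then A² and the length scale cancel, so P = ∫_{0}^{1.4} e^(-2·u) du ÷ ∫_{0}^{∞} e^(-2·u) du.
An antiderivative of e^(-2·u) is -e^(-2·u)/2; evaluating from 0 to 1.4 gives 1/2 - e^(-14/5)/2, while the full integral is 1/2.
Evaluating gives P = 0.9392.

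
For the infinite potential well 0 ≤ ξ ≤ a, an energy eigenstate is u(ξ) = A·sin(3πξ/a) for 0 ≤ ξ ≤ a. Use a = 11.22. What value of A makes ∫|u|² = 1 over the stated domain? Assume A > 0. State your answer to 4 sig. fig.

The normalization condition is ∫|u|² dξ = 1 from 0 to a.
With u = A·sin(3πξ/a), the integral evaluates to A²·[a/2].
Hence A² = 1/[a/2].
Plugging in a = 11.22 yields A = 0.42220.

A ≈ 0.4222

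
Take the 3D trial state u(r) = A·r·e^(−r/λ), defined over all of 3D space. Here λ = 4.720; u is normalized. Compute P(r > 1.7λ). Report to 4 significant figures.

P ≈ 0.7442

Integrate the radial probability density 4πr²|u|² over r > 1.7λ.
A² is fixed by ∫₀^∞ 4πr²|u|² dr = 1, i.e. A² = (3·π·λ^5)^(−1).
In terms of t = r/λ (A², 4π and the length scale all cancel between numerator and denominator), P = [∫_{1.7}^{∞} t^4·e^(-2·t) dt] / [∫_{0}^{∞} t^4·e^(-2·t) dt].
An antiderivative of t^4·e^(-2·t) is -(t^4/2 + t^3 + 3·t^2/2 + 3·t/2 + 3/4)·e^(-2·t); evaluating from 1.7 to ∞ gives ≈ 0.558136, while the full integral is 3/4.
The region integral divided by the full integral gives P = 0.74418.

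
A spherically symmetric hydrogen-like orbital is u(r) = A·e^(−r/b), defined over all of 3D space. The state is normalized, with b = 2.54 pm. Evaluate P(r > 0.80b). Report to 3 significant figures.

P = ∫ |u|² 4πr² dr over r > 0.80b.
Normalization gives A² = 1/(π·b^3).
Substituting t = r/b, A², 4π and the length scale all cancel in the ratio: P = ∫_{0.80}^{∞} t^2·e^(-2·t) dt / ∫_{0}^{∞} t^2·e^(-2·t) dt.
With ∫ t^2·e^(-2·t) dt = -(2·t^2 + 2·t + 1)·e^(-2·t)/4 + C, the region integral is 97·e^(-8/5)/100 and the full one is 1/4.
Taking the ratio yields P = 0.7834.

P ≈ 0.783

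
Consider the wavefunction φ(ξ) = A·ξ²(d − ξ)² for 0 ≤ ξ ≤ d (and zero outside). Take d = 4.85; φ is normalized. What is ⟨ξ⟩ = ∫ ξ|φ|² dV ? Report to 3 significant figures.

⟨ξ⟩ ≈ 2.43

By definition ⟨ξ⟩ = ∫ ξ |φ(ξ)|² dξ.
Since the A² factors cancel between numerator and denominator, ⟨ξ⟩ = d/2.
With d = 4.85, ⟨ξ⟩ = 2.425.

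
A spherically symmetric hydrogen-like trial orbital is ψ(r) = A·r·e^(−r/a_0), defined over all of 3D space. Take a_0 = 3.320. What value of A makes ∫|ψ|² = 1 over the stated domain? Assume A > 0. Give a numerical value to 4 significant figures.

Require ∫ |ψ|² 4πr² dr = 1 over the whole domain.
The angular integral contributes 4π, leaving ∫₀^∞ r²|ψ|² dr.
With ψ = A·r·e^(−r/a_0), the integral evaluates to A²·[3·π·a_0^5].
Hence A² = 1/[3·π·a_0^5].
Plugging in a_0 = 3.320 yields A = 0.016219.

A ≈ 0.01622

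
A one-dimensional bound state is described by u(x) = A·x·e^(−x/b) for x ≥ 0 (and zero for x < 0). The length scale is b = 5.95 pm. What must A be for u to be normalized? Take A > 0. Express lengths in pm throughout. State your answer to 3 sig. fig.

A ≈ 0.138 pm^(-3/2)

We need A² ∫|f|² dx = 1, taking the integral from 0 to ∞.
∫|u|² dx = A²·(b^3/4).
Substituting b = 5.95 gives A² = 0.01899, so A = 0.1378.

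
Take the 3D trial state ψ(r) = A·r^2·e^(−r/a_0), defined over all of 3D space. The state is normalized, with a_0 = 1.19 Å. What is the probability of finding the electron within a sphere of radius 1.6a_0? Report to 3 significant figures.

P ≈ 0.0446

P = ∫ |ψ|² 4πr² dr over r ≤ 1.6a_0.
The full normalization integral is A²·[45·π·a_0^7/2] = 1, fixing A².
Let u = r/a_0; then A², 4π and the length scale all cancel, so P = ∫_{0}^{1.6} u^6·e^(-2·u) du ÷ ∫_{0}^{∞} u^6·e^(-2·u) du.
With ∫ u^6·e^(-2·u) du = -(4·u^6 + 12·u^5 + 30·u^4 + 60·u^3 + 90·u^2 + 90·u + 45)·e^(-2·u)/8 + C, the region integral is ≈ 0.25098 and the full one is 45/8.
The region integral divided by the full integral gives P = 0.04462.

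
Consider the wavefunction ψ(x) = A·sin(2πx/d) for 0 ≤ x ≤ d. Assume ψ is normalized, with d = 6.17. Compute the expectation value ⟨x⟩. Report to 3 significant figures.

⟨x⟩ = ∫ x |ψ|² dx over the full domain.
Since the A² factors cancel between numerator and denominator, ⟨x⟩ = d/2.
With d = 6.17, ⟨x⟩ = 3.085.

⟨x⟩ ≈ 3.09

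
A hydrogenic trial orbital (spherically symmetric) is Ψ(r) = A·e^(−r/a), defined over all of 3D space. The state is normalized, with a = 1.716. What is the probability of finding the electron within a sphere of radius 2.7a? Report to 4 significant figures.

P ≈ 0.9052

With dV = 4πr²dr, the probability is ∫|Ψ|² dV over r ≤ 2.7a.
A² is fixed by ∫₀^∞ 4πr²|Ψ|² dr = 1, i.e. A² = (π·a^3)^(−1).
In terms of u = r/a (A², 4π and the length scale all cancel between numerator and denominator), P = [∫_{0}^{2.7} u^2·e^(-2·u) du] / [∫_{0}^{∞} u^2·e^(-2·u) du].
An antiderivative of u^2·e^(-2·u) is -(2·u^2 + 2·u + 1)·e^(-2·u)/4; evaluating from 0 to 2.7 gives 1/4 - 1049·e^(-27/5)/200, while the full integral is 1/4.
This evaluates to P = 0.90524.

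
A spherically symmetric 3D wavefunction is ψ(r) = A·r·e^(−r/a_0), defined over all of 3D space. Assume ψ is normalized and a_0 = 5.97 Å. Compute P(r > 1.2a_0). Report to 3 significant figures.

With dV = 4πr²dr, the probability is ∫|ψ|² dV over r > 1.2a_0.
The full normalization integral is A²·[3·π·a_0^5] = 1, fixing A².
In terms of u = r/a_0 (A², 4π and the length scale all cancel between numerator and denominator), P = [∫_{1.2}^{∞} u^4·e^(-2·u) du] / [∫_{0}^{∞} u^4·e^(-2·u) du].
With ∫ u^4·e^(-2·u) du = -(u^4/2 + u^3 + 3·u^2/2 + 3·u/2 + 3/4)·e^(-2·u) + C, the region integral is ≈ 0.67810 and the full one is 3/4.
Taking the ratio yields P = 0.9041.

P ≈ 0.904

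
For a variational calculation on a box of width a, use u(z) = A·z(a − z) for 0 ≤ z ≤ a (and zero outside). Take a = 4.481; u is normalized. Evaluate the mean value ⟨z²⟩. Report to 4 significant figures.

⟨z^2⟩ ≈ 5.737

The expectation value is the |u|²-weighted average of z^2: ∫ z^2|u|² dz.
Expanding the polynomial and integrating term by term, the ratio of the moment integral to the normalization integral gives ⟨z²⟩ = 2·a^2/7.
With a = 4.481, ⟨z^2⟩ = 5.7370.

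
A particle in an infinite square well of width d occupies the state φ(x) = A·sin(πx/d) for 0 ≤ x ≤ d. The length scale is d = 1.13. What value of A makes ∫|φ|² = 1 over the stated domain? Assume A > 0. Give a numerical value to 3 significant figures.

A ≈ 1.33

Require ∫ |φ|² dx = 1 over the whole domain.
Using sin²θ = (1 − cos 2θ)/2, the integral (without the A² prefactor) comes out to d/2.
So A² = (d/2)^(−1).
With d = 1.13: A² = 1.770 and A = 1.330.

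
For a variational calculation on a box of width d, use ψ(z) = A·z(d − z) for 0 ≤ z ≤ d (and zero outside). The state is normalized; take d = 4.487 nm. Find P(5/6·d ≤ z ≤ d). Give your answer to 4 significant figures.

The probability is P = ∫ |ψ|² dz over [5/6·d, d].
Since A² = 1/(d^5/30), this is the region integral divided by the full normalization integral.
In terms of u = z/d (A² and the length scale cancel between numerator and denominator), P = [∫_{5/6}^{1} u^2·(1 - u)^2 du] / [∫_{0}^{1} u^2·(1 - u)^2 du].
Using ∫ u^2·(1 - u)^2 du = u^3·(6·u^2 - 15·u + 10)/30, the numerator is ≈ 0.00118313 and the denominator is 1/30.
This works out to P = 23/648.

P ≈ 0.03549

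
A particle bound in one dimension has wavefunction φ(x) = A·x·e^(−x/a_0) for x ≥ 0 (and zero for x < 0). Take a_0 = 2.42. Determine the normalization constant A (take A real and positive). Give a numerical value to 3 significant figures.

We need A² ∫|f|² dx = 1, taking the integral from 0 to ∞.
Using ∫₀^∞ xⁿ e^(−αx) dx = n!/αⁿ⁺¹, ∫|φ|² dx = A²·(a_0^3/4).
So A² = (a_0^3/4)^(−1).
With a_0 = 2.42: A² = 0.2822 and A = 0.5313.

A ≈ 0.531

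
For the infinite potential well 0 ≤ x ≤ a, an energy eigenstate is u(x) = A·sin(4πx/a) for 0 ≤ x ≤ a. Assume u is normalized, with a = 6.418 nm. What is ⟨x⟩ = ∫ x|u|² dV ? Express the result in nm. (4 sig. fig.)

The expectation value is the |u|²-weighted average of x: ∫ x|u|² dx.
With ∫₀^a sin²(nπx/a) dx = a/2, evaluating both integrals, ⟨x⟩ = a/2.
With a = 6.418, ⟨x⟩ = 3.2090.

⟨x⟩ ≈ 3.209 nm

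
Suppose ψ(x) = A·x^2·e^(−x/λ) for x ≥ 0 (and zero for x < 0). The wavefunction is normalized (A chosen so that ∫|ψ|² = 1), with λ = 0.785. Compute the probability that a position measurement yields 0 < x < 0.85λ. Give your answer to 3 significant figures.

P ≈ 0.0296

|ψ|² is the probability density, so P = ∫_{0}^{0.85λ} |ψ|² dx.
Since A² = 1/(3·λ^5/4), this is the region integral divided by the full normalization integral.
In terms of u = x/λ (A² and the length scale cancel between numerator and denominator), P = [∫_{0}^{0.85} u^4·e^(-2·u) du] / [∫_{0}^{∞} u^4·e^(-2·u) du].
Using ∫ u^4·e^(-2·u) du = -(u^4/2 + u^3 + 3·u^2/2 + 3·u/2 + 3/4)·e^(-2·u), the numerator is ≈ 0.022211 and the denominator is 3/4.
Evaluating gives P = 0.02961.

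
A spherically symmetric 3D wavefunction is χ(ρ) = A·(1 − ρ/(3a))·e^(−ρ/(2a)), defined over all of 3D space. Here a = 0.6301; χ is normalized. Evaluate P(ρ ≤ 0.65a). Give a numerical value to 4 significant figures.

Integrate the radial probability density 4πρ²|χ|² over ρ ≤ 0.65a.
Normalization gives A² = 1/(8·π·a^3/3).
Let u = ρ/a; then A², 4π and the length scale all cancel, so P = ∫_{0}^{0.65} u^2·(1 - u/3)^2·e^(-u) du ÷ ∫_{0}^{∞} u^2·(1 - u/3)^2·e^(-u) du.
With ∫ u^2·(1 - u/3)^2·e^(-u) du = (-u^4 + 2·u^3 - 3·u^2 - 6·u - 6)·e^(-u)/9 + C, the region integral is ≈ 0.0403999 and the full one is 2/3.
The region integral divided by the full integral gives P = 0.060600.

P ≈ 0.06060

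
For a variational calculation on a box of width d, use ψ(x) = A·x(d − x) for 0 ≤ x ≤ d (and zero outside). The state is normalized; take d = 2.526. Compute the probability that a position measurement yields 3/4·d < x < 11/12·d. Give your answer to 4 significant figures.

The probability is P = ∫ |ψ|² dx over [3/4·d, 11/12·d].
With A² fixed by ∫|ψ|² = 1, i.e. A² = (d^5/30)^(−1), substitute and integrate.
Let u = x/d; then A² and the length scale cancel, so P = ∫_{3/4}^{11/12} u^2·(1 - u)^2 du ÷ ∫_{0}^{1} u^2·(1 - u)^2 du.
Using ∫ u^2·(1 - u)^2 du = u^3·(6·u^2 - 15·u + 10)/30, the numerator is ≈ 0.00328093 and the denominator is 1/30.
This works out to P = 0.098428.

P ≈ 0.09843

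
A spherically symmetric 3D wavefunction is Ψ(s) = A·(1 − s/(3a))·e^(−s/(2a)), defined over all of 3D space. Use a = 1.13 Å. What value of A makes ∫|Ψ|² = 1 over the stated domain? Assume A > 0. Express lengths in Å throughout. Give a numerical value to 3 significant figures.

Require ∫ |Ψ|² 4πs² ds = 1 over the whole domain.
(Spherical symmetry: dV = 4πs² ds.)
Using ∫₀^∞ sⁿ e^(−αs) ds = n!/αⁿ⁺¹, ∫|Ψ|² 4πs² ds = A²·(8·π·a^3/3).
Hence A² = 1/[8·π·a^3/3].
With a = 1.13: A² = 0.08273 and A = 0.2876.

A ≈ 0.288 Å^(-3/2)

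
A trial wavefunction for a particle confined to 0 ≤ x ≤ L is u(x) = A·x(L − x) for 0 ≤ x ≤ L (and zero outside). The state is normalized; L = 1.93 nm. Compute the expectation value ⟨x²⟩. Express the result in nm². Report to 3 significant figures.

⟨x²⟩ = ∫ x^2 |u|² dx over the full domain.
The ratio of the moment integral to the normalization integral gives ⟨x²⟩ = 2·L^2/7.
Putting L = 1.93 gives 1.064.

⟨x^2⟩ ≈ 1.06 nm^2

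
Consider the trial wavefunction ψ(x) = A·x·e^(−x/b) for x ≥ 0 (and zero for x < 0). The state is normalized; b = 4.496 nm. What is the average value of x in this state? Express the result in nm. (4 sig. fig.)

⟨x⟩ ≈ 6.744 nm

The expectation value is the |ψ|²-weighted average of x: ∫ x|ψ|² dx.
Since the A² factors cancel between numerator and denominator, ⟨x⟩ = 3·b/2.
With b = 4.496, ⟨x⟩ = 6.7440.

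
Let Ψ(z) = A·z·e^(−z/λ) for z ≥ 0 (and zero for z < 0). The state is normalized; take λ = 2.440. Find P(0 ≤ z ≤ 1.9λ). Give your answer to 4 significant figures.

P ≈ 0.7311

P = ∫_{0}^{1.9λ} |Ψ(z)|² dz.
Since A² = 1/(λ^3/4), this is the region integral divided by the full normalization integral.
Substituting u = z/λ, A² and the length scale cancel in the ratio: P = ∫_{0}^{1.9} u^2·e^(-2·u) du / ∫_{0}^{∞} u^2·e^(-2·u) du.
Using ∫ u^2·e^(-2·u) du = -(2·u^2 + 2·u + 1)·e^(-2·u)/4, the numerator is 1/4 - 601·e^(-19/5)/200 and the denominator is 1/4.
Taking the ratio, P = 0.73110.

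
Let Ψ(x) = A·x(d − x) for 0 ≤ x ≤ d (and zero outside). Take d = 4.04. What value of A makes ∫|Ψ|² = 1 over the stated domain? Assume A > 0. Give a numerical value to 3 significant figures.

A ≈ 0.167

We need A² ∫|f|² dx = 1, taking the integral from 0 to d.
Expanding the polynomial and integrating term by term, with Ψ = A·x(d − x), the integral evaluates to A²·[d^5/30].
Substituting d = 4.04 gives A² = 0.02787, so A = 0.1670.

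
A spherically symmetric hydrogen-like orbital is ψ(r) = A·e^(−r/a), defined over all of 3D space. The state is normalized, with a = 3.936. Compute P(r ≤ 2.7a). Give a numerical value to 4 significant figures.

P ≈ 0.9052

P = ∫ |ψ|² 4πr² dr over r ≤ 2.7a.
A² is fixed by ∫₀^∞ 4πr²|ψ|² dr = 1, i.e. A² = (π·a^3)^(−1).
In terms of u = r/a (A², 4π and the length scale all cancel between numerator and denominator), P = [∫_{0}^{2.7} u^2·e^(-2·u) du] / [∫_{0}^{∞} u^2·e^(-2·u) du].
With ∫ u^2·e^(-2·u) du = -(2·u^2 + 2·u + 1)·e^(-2·u)/4 + C, the region integral is 1/4 - 1049·e^(-27/5)/200 and the full one is 1/4.
Taking the ratio yields P = 0.90524.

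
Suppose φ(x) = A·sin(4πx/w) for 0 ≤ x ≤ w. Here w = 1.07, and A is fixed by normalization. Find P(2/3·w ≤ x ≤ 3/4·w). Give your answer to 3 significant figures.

P ≈ 0.0489

|φ|² is the probability density, so P = ∫_{2/3·w}^{3/4·w} |φ|² dx.
The normalization integral ∫|φ|²dx over the whole domain equals w/2·A², and A² cancels in the ratio.
Substituting u = x/w, A² and the length scale cancel in the ratio: P = ∫_{2/3}^{3/4} sin(4·π·u)^2 du / ∫_{0}^{1} sin(4·π·u)^2 du.
Using ∫ sin(4·π·u)^2 du = u/2 - sin(4·π·u)·cos(4·π·u)/(8·π), the numerator is -√(3)/(32·π) + 1/24 and the denominator is 1/2.
Evaluating gives P = (-√(3)/16 + π/12)/π.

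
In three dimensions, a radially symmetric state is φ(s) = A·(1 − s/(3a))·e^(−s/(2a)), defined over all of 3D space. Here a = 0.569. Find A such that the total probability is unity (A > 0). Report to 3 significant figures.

A ≈ 0.805

The normalization condition is ∫|φ|² 4πs² ds = 1 from 0 to ∞.
In 3D with spherical symmetry the volume element is 4πs² ds.
Using ∫₀^∞ sⁿ e^(−αs) ds = n!/αⁿ⁺¹, with φ = A·(1 − s/(3a))·e^(−s/(2a)), the integral evaluates to A²·[8·π·a^3/3].
Setting this equal to 1 gives A² = 1/(8·π·a^3/3).
Substituting a = 0.569 gives A² = 0.6480, so A = 0.8050.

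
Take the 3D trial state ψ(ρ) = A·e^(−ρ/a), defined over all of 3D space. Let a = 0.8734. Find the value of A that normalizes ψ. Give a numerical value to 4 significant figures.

Normalization requires ∫|ψ|² 4πρ² dρ = 1, integrated from 0 to ∞.
Using ∫₀^∞ ρⁿ e^(−αρ) dρ = n!/αⁿ⁺¹, ∫|ψ|² 4πρ² dρ = A²·(π·a^3).
Hence A² = 1/[π·a^3].
With a = 0.8734: A² = 0.47776 and A = 0.69120.

A ≈ 0.6912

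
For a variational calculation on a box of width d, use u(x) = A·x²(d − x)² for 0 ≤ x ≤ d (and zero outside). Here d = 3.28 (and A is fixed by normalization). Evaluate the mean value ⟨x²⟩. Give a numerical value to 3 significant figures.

⟨x^2⟩ ≈ 2.93

The expectation value is the |u|²-weighted average of x^2: ∫ x^2|u|² dx.
The ratio of the moment integral to the normalization integral gives ⟨x²⟩ = 3·d^2/11.
With d = 3.28, ⟨x^2⟩ = 2.934.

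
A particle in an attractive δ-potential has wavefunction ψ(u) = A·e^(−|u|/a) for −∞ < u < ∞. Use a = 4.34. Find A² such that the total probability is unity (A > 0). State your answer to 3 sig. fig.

The normalization condition is ∫|ψ|² du = 1 from −∞ to ∞.
Carrying out the integral gives A² · a.
Substituting a = 4.34 gives A² = 0.2304, so A = 0.4800.

A^2 ≈ 0.230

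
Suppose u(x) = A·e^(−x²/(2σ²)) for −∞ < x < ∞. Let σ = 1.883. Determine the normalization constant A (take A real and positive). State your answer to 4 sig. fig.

We need A² ∫|f|² dx = 1, taking the integral from −∞ to ∞.
The integral (without the A² prefactor) comes out to √(π)·σ.
Plugging in σ = 1.883 yields A = 0.54738.

A ≈ 0.5474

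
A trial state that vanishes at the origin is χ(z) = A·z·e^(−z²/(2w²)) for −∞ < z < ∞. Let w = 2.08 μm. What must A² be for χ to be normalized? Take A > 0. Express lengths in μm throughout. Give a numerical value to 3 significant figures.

The normalization condition is ∫|χ|² dz = 1 from −∞ to ∞.
With χ = A·z·e^(−z²/(2w²)), the integral evaluates to A²·[√(π)·w^3/2].
Hence A² = 1/[√(π)·w^3/2].
Substituting w = 2.08 gives A² = 0.1254, so A = 0.3541.

A^2 ≈ 0.125 μm^(-3)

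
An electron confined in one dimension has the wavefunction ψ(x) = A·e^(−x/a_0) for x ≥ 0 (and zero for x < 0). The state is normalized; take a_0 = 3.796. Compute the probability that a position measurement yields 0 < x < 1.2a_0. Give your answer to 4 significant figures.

P ≈ 0.9093

P = ∫_{0}^{1.2a_0} |ψ(x)|² dx.
With A² fixed by ∫|ψ|² = 1, i.e. A² = (a_0/2)^(−1), substitute and integrate.
In terms of u = x/a_0 (A² and the length scale cancel between numerator and denominator), P = [∫_{0}^{1.2} e^(-2·u) du] / [∫_{0}^{∞} e^(-2·u) du].
An antiderivative of e^(-2·u) is -e^(-2·u)/2; evaluating from 0 to 1.2 gives 1/2 - e^(-12/5)/2, while the full integral is 1/2.
This works out to P = 0.90928.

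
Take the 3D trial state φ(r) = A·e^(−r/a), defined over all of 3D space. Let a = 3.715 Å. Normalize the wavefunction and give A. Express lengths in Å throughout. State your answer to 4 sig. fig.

Normalization requires ∫|φ|² 4πr² dr = 1, integrated from 0 to ∞.
In 3D with spherical symmetry the volume element is 4πr² dr.
With φ = A·e^(−r/a), the integral evaluates to A²·[π·a^3].
So A² = (π·a^3)^(−1).
With a = 3.715: A² = 0.0062083 and A = 0.078793.

A ≈ 0.07879 Å^(-3/2)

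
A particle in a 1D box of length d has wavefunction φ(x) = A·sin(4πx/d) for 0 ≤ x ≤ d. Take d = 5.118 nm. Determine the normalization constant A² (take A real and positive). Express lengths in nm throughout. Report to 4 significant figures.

A^2 ≈ 0.3908 nm^(-1)

The normalization condition is ∫|φ|² dx = 1 from 0 to d.
Using sin²θ = (1 − cos 2θ)/2, carrying out the integral gives A² · d/2.
Setting this equal to 1 gives A² = 1/(d/2).
Plugging in d = 5.118 yields A = 0.62512.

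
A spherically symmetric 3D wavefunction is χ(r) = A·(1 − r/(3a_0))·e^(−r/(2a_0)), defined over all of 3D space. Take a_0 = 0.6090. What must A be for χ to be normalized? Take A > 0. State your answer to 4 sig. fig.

A ≈ 0.7270

Normalization requires ∫|χ|² 4πr² dr = 1, integrated from 0 to ∞.
Carrying out the integral gives A² · 8·π·a_0^3/3.
Hence A² = 1/[8·π·a_0^3/3].
With a_0 = 0.6090: A² = 0.52848 and A = 0.72697.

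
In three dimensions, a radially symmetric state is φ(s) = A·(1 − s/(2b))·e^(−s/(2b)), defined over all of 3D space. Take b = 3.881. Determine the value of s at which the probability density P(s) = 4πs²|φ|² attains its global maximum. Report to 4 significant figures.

The maximum of P(s) = 4πs²|φ|² occurs where its derivative vanishes.
Solving yields s = b·(√(5) + 3).
With b = 3.881, the most probable radial distance is 20.321.

s ≈ 20.32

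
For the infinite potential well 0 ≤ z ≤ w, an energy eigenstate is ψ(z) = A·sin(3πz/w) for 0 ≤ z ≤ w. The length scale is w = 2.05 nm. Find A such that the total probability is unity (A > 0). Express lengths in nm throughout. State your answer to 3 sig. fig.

A ≈ 0.988 nm^(-1/2)

The normalization condition is ∫|ψ|² dz = 1 from 0 to w.
With ∫₀^w sin²(nπz/w) dz = w/2, ∫|ψ|² dz = A²·(w/2).
Plugging in w = 2.05 yields A = 0.9877.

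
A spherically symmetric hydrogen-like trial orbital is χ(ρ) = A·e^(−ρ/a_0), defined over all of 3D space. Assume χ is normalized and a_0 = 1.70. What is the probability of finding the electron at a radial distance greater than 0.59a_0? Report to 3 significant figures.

P ≈ 0.884

Integrate the radial probability density 4πρ²|χ|² over ρ > 0.59a_0.
A² is fixed by ∫₀^∞ 4πρ²|χ|² dρ = 1, i.e. A² = (π·a_0^3)^(−1).
Substituting u = ρ/a_0, A², 4π and the length scale all cancel in the ratio: P = ∫_{0.59}^{∞} u^2·e^(-2·u) du / ∫_{0}^{∞} u^2·e^(-2·u) du.
An antiderivative of u^2·e^(-2·u) is -(2·u^2 + 2·u + 1)·e^(-2·u)/4; evaluating from 0.59 to ∞ gives ≈ 0.22095, while the full integral is 1/4.
This evaluates to P = 0.8838.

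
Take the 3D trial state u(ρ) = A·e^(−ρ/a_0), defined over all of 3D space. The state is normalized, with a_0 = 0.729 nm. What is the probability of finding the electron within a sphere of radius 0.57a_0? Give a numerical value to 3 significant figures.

P ≈ 0.108

P = ∫ |u|² 4πρ² dρ over ρ ≤ 0.57a_0.
A² is fixed by ∫₀^∞ 4πρ²|u|² dρ = 1, i.e. A² = (π·a_0^3)^(−1).
Let t = ρ/a_0; then A², 4π and the length scale all cancel, so P = ∫_{0}^{0.57} t^2·e^(-2·t) dt ÷ ∫_{0}^{∞} t^2·e^(-2·t) dt.
An antiderivative of t^2·e^(-2·t) is -(2·t^2 + 2·t + 1)·e^(-2·t)/4; evaluating from 0 to 0.57 gives ≈ 0.026942, while the full integral is 1/4.
Taking the ratio yields P = 0.1078.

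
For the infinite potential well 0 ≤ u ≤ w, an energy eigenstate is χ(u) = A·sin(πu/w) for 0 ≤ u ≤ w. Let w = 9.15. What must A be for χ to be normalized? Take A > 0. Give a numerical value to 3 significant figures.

We need A² ∫|f|² du = 1, taking the integral from 0 to w.
With ∫₀^w sin²(nπu/w) du = w/2, with χ = A·sin(πu/w), the integral evaluates to A²·[w/2].
Substituting w = 9.15 gives A² = 0.2186, so A = 0.4675.

A ≈ 0.468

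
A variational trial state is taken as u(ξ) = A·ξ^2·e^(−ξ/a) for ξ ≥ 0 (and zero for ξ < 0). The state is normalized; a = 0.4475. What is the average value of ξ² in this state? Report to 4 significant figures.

⟨ξ^2⟩ ≈ 1.502

By definition ⟨ξ²⟩ = ∫ ξ^2 |u(ξ)|² dξ.
Using ∫₀^∞ ξⁿ e^(−αξ) dξ = n!/αⁿ⁺¹, since the A² factors cancel between numerator and denominator, ⟨ξ²⟩ = 15·a^2/2.
With a = 0.4475, ⟨ξ^2⟩ = 1.5019.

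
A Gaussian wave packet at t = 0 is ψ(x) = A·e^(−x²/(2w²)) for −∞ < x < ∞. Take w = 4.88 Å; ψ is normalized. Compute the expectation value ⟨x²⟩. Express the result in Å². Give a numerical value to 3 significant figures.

The expectation value is the |ψ|²-weighted average of x^2: ∫ x^2|ψ|² dx.
Evaluating both integrals, ⟨x²⟩ = w^2/2.
Putting w = 4.88 gives 11.91.

⟨x^2⟩ ≈ 11.9 Å^2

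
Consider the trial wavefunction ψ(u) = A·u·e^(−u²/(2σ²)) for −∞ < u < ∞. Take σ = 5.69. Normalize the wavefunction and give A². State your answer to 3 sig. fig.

A^2 ≈ 0.00613

The normalization condition is ∫|ψ|² du = 1 from −∞ to ∞.
Using the Gaussian integral ∫_{−∞}^{∞} e^(−αu²) du = √(π/α), ∫|ψ|² du = A²·(√(π)·σ^3/2).
So A² = (√(π)·σ^3/2)^(−1).
With σ = 5.69: A² = 0.006125 and A = 0.07826.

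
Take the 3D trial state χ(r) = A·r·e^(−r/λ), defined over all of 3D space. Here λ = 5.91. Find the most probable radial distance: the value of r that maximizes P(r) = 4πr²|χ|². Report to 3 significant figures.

r ≈ 11.8

Set d/dr [P(r) = 4πr²|χ|²] = 0 and solve for r > 0.
Solving yields r = 2·λ.
With λ = 5.91, the most probable radial distance is 11.82.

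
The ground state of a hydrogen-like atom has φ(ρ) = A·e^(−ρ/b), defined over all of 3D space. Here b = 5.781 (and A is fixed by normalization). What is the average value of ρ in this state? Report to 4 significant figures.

⟨ρ⟩ ≈ 8.672

The expectation value is the |φ|²-weighted average of ρ: ∫ ρ|φ|² 4πρ² dρ.
With ∫₀^∞ ρ^3 e^(−αρ) dρ = 3!/α^4, evaluating both integrals, ⟨ρ⟩ = 3·b/2.
With b = 5.781, ⟨ρ⟩ = 8.6715.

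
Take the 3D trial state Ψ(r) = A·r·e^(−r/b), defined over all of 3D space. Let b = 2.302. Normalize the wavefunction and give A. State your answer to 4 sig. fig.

A ≈ 0.04051

Require ∫ |Ψ|² 4πr² dr = 1 over the whole domain.
(Spherical symmetry: dV = 4πr² dr.)
With ∫₀^∞ r^4 e^(−αr) dr = 4!/α^5, with Ψ = A·r·e^(−r/b), the integral evaluates to A²·[3·π·b^5].
Hence A² = 1/[3·π·b^5].
With b = 2.302: A² = 0.0016414 and A = 0.040514.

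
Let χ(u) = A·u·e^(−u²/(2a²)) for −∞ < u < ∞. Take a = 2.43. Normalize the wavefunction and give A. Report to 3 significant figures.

Require ∫ |χ|² du = 1 over the whole domain.
Differentiating ∫e^(−αu²) du = √(π/α) under α to get the higher moments, ∫|χ|² du = A²·(√(π)·a^3/2).
Plugging in a = 2.43 yields A = 0.2804.

A ≈ 0.280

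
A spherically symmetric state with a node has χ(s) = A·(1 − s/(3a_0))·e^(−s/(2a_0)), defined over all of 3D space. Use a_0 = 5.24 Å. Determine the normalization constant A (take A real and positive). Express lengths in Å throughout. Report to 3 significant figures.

The normalization condition is ∫|χ|² 4πs² ds = 1 from 0 to ∞.
The integral (without the A² prefactor) comes out to 8·π·a_0^3/3.
Plugging in a_0 = 5.24 yields A = 0.02880.

A ≈ 0.0288 Å^(-3/2)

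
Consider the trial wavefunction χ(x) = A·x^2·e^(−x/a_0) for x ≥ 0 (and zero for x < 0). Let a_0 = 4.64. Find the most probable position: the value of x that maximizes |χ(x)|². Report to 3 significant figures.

The maximum of |χ(x)|² occurs where its derivative vanishes.
This gives x = 2·a_0.
With a_0 = 4.64, the most probable position is 9.280.

x ≈ 9.28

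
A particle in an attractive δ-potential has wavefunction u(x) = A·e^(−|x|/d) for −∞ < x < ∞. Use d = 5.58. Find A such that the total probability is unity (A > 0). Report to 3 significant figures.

A ≈ 0.423

Require ∫ |u|² dx = 1 over the whole domain.
Using ∫₀^∞ xⁿ e^(−αx) dx = n!/αⁿ⁺¹, ∫|u|² dx = A²·(d).
So A² = (d)^(−1).
With d = 5.58: A² = 0.1792 and A = 0.4233.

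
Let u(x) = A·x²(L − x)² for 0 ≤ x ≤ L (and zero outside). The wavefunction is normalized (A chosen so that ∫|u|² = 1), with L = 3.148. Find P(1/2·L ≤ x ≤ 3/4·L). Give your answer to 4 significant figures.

P ≈ 0.4511

|u|² is the probability density, so P = ∫_{1/2·L}^{3/4·L} |u|² dx.
With A² fixed by ∫|u|² = 1, i.e. A² = (L^9/630)^(−1), substitute and integrate.
Let t = x/L; then A² and the length scale cancel, so P = ∫_{1/2}^{3/4} t^4·(1 - t)^4 dt ÷ ∫_{0}^{1} t^4·(1 - t)^4 dt.
With ∫ t^4·(1 - t)^4 dt = t^5·(70·t^4 - 315·t^3 + 540·t^2 - 420·t + 126)/630 + C, the region integral is ≈ 0.000715988 and the full one is 1/630.
The result is P = 0.45107.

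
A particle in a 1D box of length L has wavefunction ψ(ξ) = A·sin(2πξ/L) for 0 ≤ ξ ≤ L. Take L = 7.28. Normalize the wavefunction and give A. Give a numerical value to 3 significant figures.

A ≈ 0.524

We need A² ∫|f|² dξ = 1, taking the integral from 0 to L.
Carrying out the integral gives A² · L/2.
Hence A² = 1/[L/2].
Substituting L = 7.28 gives A² = 0.2747, so A = 0.5241.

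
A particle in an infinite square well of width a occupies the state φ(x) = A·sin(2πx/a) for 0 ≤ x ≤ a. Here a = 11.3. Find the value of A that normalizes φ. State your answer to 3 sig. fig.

A ≈ 0.421

Require ∫ |φ|² dx = 1 over the whole domain.
Using sin²θ = (1 − cos 2θ)/2, carrying out the integral gives A² · a/2.
Hence A² = 1/[a/2].
With a = 11.3: A² = 0.1770 and A = 0.4207.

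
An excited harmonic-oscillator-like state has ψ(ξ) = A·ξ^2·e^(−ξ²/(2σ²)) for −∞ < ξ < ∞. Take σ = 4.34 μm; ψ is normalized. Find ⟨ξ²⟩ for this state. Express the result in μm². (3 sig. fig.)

⟨ξ^2⟩ ≈ 47.1 μm^2

⟨ξ²⟩ = ∫ ξ^2 |ψ|² dξ over the full domain.
Differentiating ∫e^(−αξ²) dξ = √(π/α) under α to get the higher moments, since the A² factors cancel between numerator and denominator, ⟨ξ²⟩ = 5·σ^2/2.
With σ = 4.34, ⟨ξ^2⟩ = 47.09.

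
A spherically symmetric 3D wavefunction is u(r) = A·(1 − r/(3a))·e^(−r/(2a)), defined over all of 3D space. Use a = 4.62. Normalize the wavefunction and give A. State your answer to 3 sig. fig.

Require ∫ |u|² 4πr² dr = 1 over the whole domain.
In 3D with spherical symmetry the volume element is 4πr² dr.
Carrying out the integral gives A² · 8·π·a^3/3.
Substituting a = 4.62 gives A² = 0.001210, so A = 0.03479.

A ≈ 0.0348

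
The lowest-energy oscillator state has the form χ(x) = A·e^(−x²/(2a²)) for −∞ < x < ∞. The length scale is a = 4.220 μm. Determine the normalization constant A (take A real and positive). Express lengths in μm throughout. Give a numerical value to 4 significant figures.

A ≈ 0.3656 μm^(-1/2)

The normalization condition is ∫|χ|² dx = 1 from −∞ to ∞.
Differentiating ∫e^(−αx²) dx = √(π/α) under α to get the higher moments, ∫|χ|² dx = A²·(√(π)·a).
Plugging in a = 4.220 yields A = 0.36564.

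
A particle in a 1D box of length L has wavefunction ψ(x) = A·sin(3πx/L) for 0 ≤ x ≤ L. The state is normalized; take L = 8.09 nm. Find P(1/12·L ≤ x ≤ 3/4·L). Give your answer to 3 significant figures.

P ≈ 0.667

The probability is P = ∫ |ψ|² dx over [1/12·L, 3/4·L].
With A² fixed by ∫|ψ|² = 1, i.e. A² = (L/2)^(−1), substitute and integrate.
Let u = x/L; then A² and the length scale cancel, so P = ∫_{1/12}^{3/4} sin(3·π·u)^2 du ÷ ∫_{0}^{1} sin(3·π·u)^2 du.
With ∫ sin(3·π·u)^2 du = u/2 - sin(6·π·u)/(12·π) + C, the region integral is 1/3 and the full one is 1/2.
Evaluating gives P = 2/3.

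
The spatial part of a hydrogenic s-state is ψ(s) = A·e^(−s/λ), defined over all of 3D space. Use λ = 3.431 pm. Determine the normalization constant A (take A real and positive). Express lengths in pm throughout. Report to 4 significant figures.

A ≈ 0.08878 pm^(-3/2)

Normalization requires ∫|ψ|² 4πs² ds = 1, integrated from 0 to ∞.
In 3D with spherical symmetry the volume element is 4πs² ds.
Carrying out the integral gives A² · π·λ^3.
So A² = (π·λ^3)^(−1).
Substituting λ = 3.431 gives A² = 0.0078811, so A = 0.088776.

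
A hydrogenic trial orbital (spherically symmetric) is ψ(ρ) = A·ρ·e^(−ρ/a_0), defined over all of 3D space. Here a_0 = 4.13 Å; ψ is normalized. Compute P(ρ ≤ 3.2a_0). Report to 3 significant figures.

With dV = 4πρ²dρ, the probability is ∫|ψ|² dV over ρ ≤ 3.2a_0.
A² is fixed by ∫₀^∞ 4πρ²|ψ|² dρ = 1, i.e. A² = (3·π·a_0^5)^(−1).
Let u = ρ/a_0; then A², 4π and the length scale all cancel, so P = ∫_{0}^{3.2} u^4·e^(-2·u) du ÷ ∫_{0}^{∞} u^4·e^(-2·u) du.
Using ∫ u^4·e^(-2·u) du = -(u^4/2 + u^3 + 3·u^2/2 + 3·u/2 + 3/4)·e^(-2·u), the numerator is ≈ 0.57370 and the denominator is 3/4.
Taking the ratio yields P = 0.7649.

P ≈ 0.765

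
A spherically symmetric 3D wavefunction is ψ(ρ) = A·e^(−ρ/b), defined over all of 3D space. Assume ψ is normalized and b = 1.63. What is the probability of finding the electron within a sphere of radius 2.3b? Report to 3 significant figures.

With dV = 4πρ²dρ, the probability is ∫|ψ|² dV over ρ ≤ 2.3b.
The full normalization integral is A²·[π·b^3] = 1, fixing A².
In terms of u = ρ/b (A², 4π and the length scale all cancel between numerator and denominator), P = [∫_{0}^{2.3} u^2·e^(-2·u) du] / [∫_{0}^{∞} u^2·e^(-2·u) du].
Using ∫ u^2·e^(-2·u) du = -(2·u^2 + 2·u + 1)·e^(-2·u)/4, the numerator is 1/4 - 809·e^(-23/5)/200 and the denominator is 1/4.
Taking the ratio yields P = 0.8374.

P ≈ 0.837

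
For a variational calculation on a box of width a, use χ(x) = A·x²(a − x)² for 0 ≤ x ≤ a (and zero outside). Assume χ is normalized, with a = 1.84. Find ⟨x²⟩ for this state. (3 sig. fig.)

The expectation value is the |χ|²-weighted average of x^2: ∫ x^2|χ|² dx.
The ratio of the moment integral to the normalization integral gives ⟨x²⟩ = 3·a^2/11.
Putting a = 1.84 gives 0.9233.

⟨x^2⟩ ≈ 0.923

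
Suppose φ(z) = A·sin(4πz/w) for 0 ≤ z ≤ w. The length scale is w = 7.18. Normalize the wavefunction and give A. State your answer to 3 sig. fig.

A ≈ 0.528

We need A² ∫|f|² dz = 1, taking the integral from 0 to w.
The integral (without the A² prefactor) comes out to w/2.
Hence A² = 1/[w/2].
Substituting w = 7.18 gives A² = 0.2786, so A = 0.5278.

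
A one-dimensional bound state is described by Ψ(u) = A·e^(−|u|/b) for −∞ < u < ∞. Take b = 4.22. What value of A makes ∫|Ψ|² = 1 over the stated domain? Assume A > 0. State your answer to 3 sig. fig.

A ≈ 0.487

Require ∫ |Ψ|² du = 1 over the whole domain.
Using ∫₀^∞ uⁿ e^(−αu) du = n!/αⁿ⁺¹, the integral (without the A² prefactor) comes out to b.
Hence A² = 1/[b].
With b = 4.22: A² = 0.2370 and A = 0.4868.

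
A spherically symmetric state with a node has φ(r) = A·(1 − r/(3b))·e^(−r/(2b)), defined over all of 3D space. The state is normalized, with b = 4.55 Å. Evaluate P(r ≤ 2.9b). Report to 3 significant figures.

P = ∫ |φ|² 4πr² dr over r ≤ 2.9b.
The full normalization integral is A²·[8·π·b^3/3] = 1, fixing A².
Let u = r/b; then A², 4π and the length scale all cancel, so P = ∫_{0}^{2.9} u^2·(1 - u/3)^2·e^(-u) du ÷ ∫_{0}^{∞} u^2·(1 - u/3)^2·e^(-u) du.
Using ∫ u^2·(1 - u/3)^2·e^(-u) du = (-u^4 + 2·u^3 - 3·u^2 - 6·u - 6)·e^(-u)/9, the numerator is ≈ 0.23516 and the denominator is 2/3.
Taking the ratio yields P = 0.3527.

P ≈ 0.353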